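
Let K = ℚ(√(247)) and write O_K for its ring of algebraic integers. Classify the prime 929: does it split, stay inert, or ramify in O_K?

Since 247 ≢ 1 mod 4, the ring of integers is ℤ[√247] with discriminant 4·247 = 988.
929 ∤ 988, so 929 is unramified.
Compute (247/929) via Euler: 247^((929-1)/2) mod 929 = 928, so (247/929) = -1.
Legendre symbol -1 ⇒ 929 is inert.

inert — (929) stays prime in O_K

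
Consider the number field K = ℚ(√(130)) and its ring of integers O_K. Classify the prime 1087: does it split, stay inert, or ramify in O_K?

d = 130 ≡ 2 (mod 4), so O_K = ℤ[√130] and disc(K) = 4d = 520.
disc(K) = 520 is not divisible by 1087; 1087 is unramified.
Legendre symbol by Euler's criterion: (130/1087) ≡ 130^543 ≡ 1 (mod 1087), i.e. (130/1087) = 1.
Legendre symbol 1 ⇒ 1087 is split.

split — (1087) = 𝔭₁𝔭₂ with 𝔭₁ ≠ 𝔭₂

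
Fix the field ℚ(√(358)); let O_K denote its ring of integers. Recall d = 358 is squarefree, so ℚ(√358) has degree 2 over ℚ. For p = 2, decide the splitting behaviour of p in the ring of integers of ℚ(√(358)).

Since 358 ≢ 1 mod 4, the ring of integers is ℤ[√358] with discriminant 4·358 = 1432.
2 divides disc(K) = 1432, so 2 ramifies.

ramified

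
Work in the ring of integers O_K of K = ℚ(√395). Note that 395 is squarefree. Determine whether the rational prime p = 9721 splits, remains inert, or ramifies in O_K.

395 mod 4 = 3, hence disc K = 4·395 = 1580 and O_K = ℤ[√395].
Since gcd(9721, 1580) = 1 the prime 9721 does not ramify.
Euler's criterion: 395^4860 mod 9721 = 1. Thus (395|9721) = 1.
d is a quadratic residue mod p, hence 9721 splits in O_K.

splits completely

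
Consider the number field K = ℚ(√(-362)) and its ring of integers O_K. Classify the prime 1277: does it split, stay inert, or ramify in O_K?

split — (1277) = 𝔭₁𝔭₂ with 𝔭₁ ≠ 𝔭₂

d = -362 ≡ 2 (mod 4), so O_K = ℤ[√-362] and disc(K) = 4d = -1448.
Since gcd(1277, -1448) = 1 the prime 1277 does not ramify.
Euler's criterion: (-362)^638 mod 1277 = 1. Thus (-362|1277) = 1.
Legendre symbol 1 ⇒ 1277 is split.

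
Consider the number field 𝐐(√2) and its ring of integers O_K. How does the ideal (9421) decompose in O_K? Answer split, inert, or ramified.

inert — (9421) stays prime in O_K

Since 2 ≢ 1 mod 4, the ring of integers is ℤ[√2] with discriminant 4·2 = 8.
disc(K) = 8 is not divisible by 9421; 9421 is unramified.
Euler's criterion: 2^4710 mod 9421 = 9420. Thus (2|9421) = -1.
Legendre symbol -1 ⇒ 9421 is inert.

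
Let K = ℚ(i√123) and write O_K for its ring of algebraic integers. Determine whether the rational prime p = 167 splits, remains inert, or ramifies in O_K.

p splits

Since -123 ≡ 1 mod 4, the ring of integers is ℤ[(1+√-123)/2] with discriminant -123.
Since gcd(167, -123) = 1 the prime 167 does not ramify.
Euler's criterion: (-123)^83 mod 167 = 1. Thus (-123|167) = 1.
Legendre symbol 1 ⇒ 167 is split.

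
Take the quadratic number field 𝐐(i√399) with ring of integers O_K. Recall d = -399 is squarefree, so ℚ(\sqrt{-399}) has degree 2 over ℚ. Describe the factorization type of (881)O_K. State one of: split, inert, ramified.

split — (881) = 𝔭₁𝔭₂ with 𝔭₁ ≠ 𝔭₂

d = -399 ≡ 1 (mod 4), so O_K = ℤ[(1+√-399)/2] and disc(K) = d = -399.
Since gcd(881, -399) = 1 the prime 881 does not ramify.
Legendre symbol by Euler's criterion: (-399/881) ≡ (-399)^440 ≡ 1 (mod 881), i.e. (-399/881) = 1.
(-399/881) = 1, so 881 splits.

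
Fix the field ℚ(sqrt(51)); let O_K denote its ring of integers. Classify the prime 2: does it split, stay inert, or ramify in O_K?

Since 51 ≢ 1 mod 4, the ring of integers is ℤ[√51] with discriminant 4·51 = 204.
2 divides disc(K) = 204, so 2 ramifies.

ramified — (2) = 𝔭²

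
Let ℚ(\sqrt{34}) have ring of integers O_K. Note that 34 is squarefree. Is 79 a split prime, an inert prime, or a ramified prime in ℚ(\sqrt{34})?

inert

Since 34 ≢ 1 mod 4, the ring of integers is ℤ[√34] with discriminant 4·34 = 136.
79 ∤ 136, so 79 is unramified.
Compute (34/79) via Euler: 34^((79-1)/2) mod 79 = 78, so (34/79) = -1.
d is a non-residue mod p, hence 79 remains inert in O_K.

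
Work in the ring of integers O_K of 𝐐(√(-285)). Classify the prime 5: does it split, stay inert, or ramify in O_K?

ramifies in O_K

Since -285 ≢ 1 mod 4, the ring of integers is ℤ[√-285] with discriminant 4·(-285) = -1140.
disc(K) = -1140 = 5·(-228), so p = 5 is ramified.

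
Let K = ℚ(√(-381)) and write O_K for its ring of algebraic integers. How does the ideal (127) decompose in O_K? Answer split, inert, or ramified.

ramified

Since -381 ≢ 1 mod 4, the ring of integers is ℤ[√-381] with discriminant 4·(-381) = -1524.
127 divides disc(K) = -1524, so 127 ramifies.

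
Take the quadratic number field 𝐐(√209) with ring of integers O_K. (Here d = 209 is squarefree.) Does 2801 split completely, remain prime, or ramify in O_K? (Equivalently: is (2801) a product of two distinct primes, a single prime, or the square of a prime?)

splits completely

d = 209 ≡ 1 (mod 4), so O_K = ℤ[(1+√209)/2] and disc(K) = d = 209.
Since gcd(2801, 209) = 1 the prime 2801 does not ramify.
Compute (209/2801) via Euler: 209^((2801-1)/2) mod 2801 = 1, so (209/2801) = 1.
d is a quadratic residue mod p, hence 2801 splits in O_K.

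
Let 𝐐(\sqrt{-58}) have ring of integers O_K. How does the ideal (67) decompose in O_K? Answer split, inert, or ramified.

splits completely

Since -58 ≢ 1 mod 4, the ring of integers is ℤ[√-58] with discriminant 4·(-58) = -232.
disc(K) = -232 is not divisible by 67; 67 is unramified.
(-58/67) = 9^33 mod 67 = 1, giving Legendre symbol 1.
Legendre symbol 1 ⇒ 67 is split.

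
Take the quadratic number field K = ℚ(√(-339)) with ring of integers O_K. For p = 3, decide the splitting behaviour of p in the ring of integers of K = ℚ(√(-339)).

d = -339 ≡ 1 (mod 4), so O_K = ℤ[(1+√-339)/2] and disc(K) = d = -339.
3 divides disc(K) = -339, so 3 ramifies.

ramified — (3) = 𝔭²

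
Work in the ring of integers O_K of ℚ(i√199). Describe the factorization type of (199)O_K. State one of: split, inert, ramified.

ramified — (199) = 𝔭²

-199 mod 4 = 1, hence disc K = -199 and O_K = ℤ[(1+√-199)/2].
199 divides disc(K) = -199, so 199 ramifies.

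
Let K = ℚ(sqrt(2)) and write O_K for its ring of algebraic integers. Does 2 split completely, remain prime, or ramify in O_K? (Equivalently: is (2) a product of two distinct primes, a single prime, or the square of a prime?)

2 mod 4 = 2, hence disc K = 4·2 = 8 and O_K = ℤ[√2].
2 divides disc(K) = 8, so 2 ramifies.

ramified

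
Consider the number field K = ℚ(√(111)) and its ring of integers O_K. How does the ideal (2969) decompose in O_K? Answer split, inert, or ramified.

p is inert

d = 111 ≡ 3 (mod 4), so O_K = ℤ[√111] and disc(K) = 4d = 444.
disc(K) = 444 is not divisible by 2969; 2969 is unramified.
Euler's criterion: 111^1484 mod 2969 = 2968. Thus (111|2969) = -1.
Legendre symbol -1 ⇒ 2969 is inert.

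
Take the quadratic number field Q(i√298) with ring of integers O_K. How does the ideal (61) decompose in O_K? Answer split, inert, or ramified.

d = -298 ≡ 2 (mod 4), so O_K = ℤ[√-298] and disc(K) = 4d = -1192.
disc(K) = -1192 is not divisible by 61; 61 is unramified.
Euler's criterion: (-298)^30 mod 61 = 60. Thus (-298|61) = -1.
Legendre symbol -1 ⇒ 61 is inert.

inert — (61) stays prime in O_K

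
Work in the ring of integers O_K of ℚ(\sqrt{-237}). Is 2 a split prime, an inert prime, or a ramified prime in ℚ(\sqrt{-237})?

2 is ramified

-237 mod 4 = 3, hence disc K = 4·(-237) = -948 and O_K = ℤ[√-237].
2 divides disc(K) = -948, so 2 ramifies.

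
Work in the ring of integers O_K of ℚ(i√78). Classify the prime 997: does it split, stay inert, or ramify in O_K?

d = -78 ≡ 2 (mod 4), so O_K = ℤ[√-78] and disc(K) = 4d = -312.
disc(K) = -312 is not divisible by 997; 997 is unramified.
(-78/997) = 919^498 mod 997 = 996, giving Legendre symbol -1.
Legendre symbol -1 ⇒ 997 is inert.

remains prime (inert)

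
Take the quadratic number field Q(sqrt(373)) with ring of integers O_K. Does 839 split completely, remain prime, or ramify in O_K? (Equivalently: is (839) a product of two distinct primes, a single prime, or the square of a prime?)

839 splits in O_K

373 mod 4 = 1, hence disc K = 373 and O_K = ℤ[(1+√373)/2].
839 ∤ 373, so 839 is unramified.
(373/839) = 373^419 mod 839 = 1, giving Legendre symbol 1.
d is a quadratic residue mod p, hence 839 splits in O_K.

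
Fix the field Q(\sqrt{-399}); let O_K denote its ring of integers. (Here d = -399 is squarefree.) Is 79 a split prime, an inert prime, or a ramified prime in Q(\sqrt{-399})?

Since -399 ≡ 1 mod 4, the ring of integers is ℤ[(1+√-399)/2] with discriminant -399.
Since gcd(79, -399) = 1 the prime 79 does not ramify.
Compute (-399/79) via Euler: 75^((79-1)/2) mod 79 = 78, so (-399/79) = -1.
d is a non-residue mod p, hence 79 remains inert in O_K.

79 remains inert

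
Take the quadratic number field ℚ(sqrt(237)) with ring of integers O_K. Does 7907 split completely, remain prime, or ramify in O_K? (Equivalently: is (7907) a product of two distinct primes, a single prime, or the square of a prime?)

split

d = 237 ≡ 1 (mod 4), so O_K = ℤ[(1+√237)/2] and disc(K) = d = 237.
7907 ∤ 237, so 7907 is unramified.
(237/7907) = 237^3953 mod 7907 = 1, giving Legendre symbol 1.
d is a quadratic residue mod p, hence 7907 splits in O_K.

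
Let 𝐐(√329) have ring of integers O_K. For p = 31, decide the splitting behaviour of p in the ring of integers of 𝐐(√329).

Since 329 ≡ 1 mod 4, the ring of integers is ℤ[(1+√329)/2] with discriminant 329.
disc(K) = 329 is not divisible by 31; 31 is unramified.
Legendre symbol by Euler's criterion: (329/31) ≡ 329^15 ≡ 1 (mod 31), i.e. (329/31) = 1.
d is a quadratic residue mod p, hence 31 splits in O_K.

splits completely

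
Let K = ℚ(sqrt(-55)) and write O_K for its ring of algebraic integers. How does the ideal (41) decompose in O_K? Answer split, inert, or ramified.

d = -55 ≡ 1 (mod 4), so O_K = ℤ[(1+√-55)/2] and disc(K) = d = -55.
Since gcd(41, -55) = 1 the prime 41 does not ramify.
(-55/41) = 27^20 mod 41 = 40, giving Legendre symbol -1.
Legendre symbol -1 ⇒ 41 is inert.

p is inert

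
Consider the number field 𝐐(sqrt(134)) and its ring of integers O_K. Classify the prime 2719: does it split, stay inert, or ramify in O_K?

p is inert

d = 134 ≡ 2 (mod 4), so O_K = ℤ[√134] and disc(K) = 4d = 536.
disc(K) = 536 is not divisible by 2719; 2719 is unramified.
Compute (134/2719) via Euler: 134^((2719-1)/2) mod 2719 = 2718, so (134/2719) = -1.
(134/2719) = -1, so 2719 is inert.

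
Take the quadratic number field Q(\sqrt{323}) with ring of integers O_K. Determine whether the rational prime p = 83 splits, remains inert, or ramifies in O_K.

inert

323 mod 4 = 3, hence disc K = 4·323 = 1292 and O_K = ℤ[√323].
disc(K) = 1292 is not divisible by 83; 83 is unramified.
Legendre symbol by Euler's criterion: (323/83) ≡ 323^41 ≡ 82 (mod 83), i.e. (323/83) = -1.
d is a non-residue mod p, hence 83 remains inert in O_K.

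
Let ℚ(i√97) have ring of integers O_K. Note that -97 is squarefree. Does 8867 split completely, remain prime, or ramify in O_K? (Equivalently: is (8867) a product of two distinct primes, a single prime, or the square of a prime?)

split

-97 mod 4 = 3, hence disc K = 4·(-97) = -388 and O_K = ℤ[√-97].
8867 ∤ -388, so 8867 is unramified.
(-97/8867) = 8770^4433 mod 8867 = 1, giving Legendre symbol 1.
(-97/8867) = 1, so 8867 splits.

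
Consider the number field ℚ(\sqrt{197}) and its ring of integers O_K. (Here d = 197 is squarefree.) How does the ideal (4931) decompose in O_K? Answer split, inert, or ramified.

p splits

197 mod 4 = 1, hence disc K = 197 and O_K = ℤ[(1+√197)/2].
4931 ∤ 197, so 4931 is unramified.
Compute (197/4931) via Euler: 197^((4931-1)/2) mod 4931 = 1, so (197/4931) = 1.
d is a quadratic residue mod p, hence 4931 splits in O_K.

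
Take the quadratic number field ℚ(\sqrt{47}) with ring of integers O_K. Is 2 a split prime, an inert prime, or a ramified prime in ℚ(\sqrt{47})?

ramified

Since 47 ≢ 1 mod 4, the ring of integers is ℤ[√47] with discriminant 4·47 = 188.
disc(K) = 188 = 2·94, so p = 2 is ramified.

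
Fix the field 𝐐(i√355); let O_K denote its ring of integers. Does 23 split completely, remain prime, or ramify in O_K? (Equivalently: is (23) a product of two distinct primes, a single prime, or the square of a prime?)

split — (23) = 𝔭₁𝔭₂ with 𝔭₁ ≠ 𝔭₂

-355 mod 4 = 1, hence disc K = -355 and O_K = ℤ[(1+√-355)/2].
23 ∤ -355, so 23 is unramified.
Euler's criterion: (-355)^11 mod 23 = 1. Thus (-355|23) = 1.
(-355/23) = 1, so 23 splits.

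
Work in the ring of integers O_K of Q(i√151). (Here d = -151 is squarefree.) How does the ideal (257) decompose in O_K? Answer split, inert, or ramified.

inert — (257) stays prime in O_K

-151 mod 4 = 1, hence disc K = -151 and O_K = ℤ[(1+√-151)/2].
disc(K) = -151 is not divisible by 257; 257 is unramified.
(-151/257) = 106^128 mod 257 = 256, giving Legendre symbol -1.
(-151/257) = -1, so 257 is inert.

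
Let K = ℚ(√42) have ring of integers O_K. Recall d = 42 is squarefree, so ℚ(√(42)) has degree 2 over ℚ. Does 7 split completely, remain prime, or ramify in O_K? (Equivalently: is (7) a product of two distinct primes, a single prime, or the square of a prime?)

42 mod 4 = 2, hence disc K = 4·42 = 168 and O_K = ℤ[√42].
Ramification test: 7 | 168. The prime 7 ramifies in K.

ramifies in O_K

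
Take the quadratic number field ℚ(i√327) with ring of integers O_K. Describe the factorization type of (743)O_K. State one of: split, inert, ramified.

-327 mod 4 = 1, hence disc K = -327 and O_K = ℤ[(1+√-327)/2].
Since gcd(743, -327) = 1 the prime 743 does not ramify.
(-327/743) = 416^371 mod 743 = 742, giving Legendre symbol -1.
(-327/743) = -1, so 743 is inert.

p is inert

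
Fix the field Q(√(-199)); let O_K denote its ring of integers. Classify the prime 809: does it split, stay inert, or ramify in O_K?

-199 mod 4 = 1, hence disc K = -199 and O_K = ℤ[(1+√-199)/2].
disc(K) = -199 is not divisible by 809; 809 is unramified.
Legendre symbol by Euler's criterion: (-199/809) ≡ (-199)^404 ≡ 1 (mod 809), i.e. (-199/809) = 1.
Legendre symbol 1 ⇒ 809 is split.

split — (809) = 𝔭₁𝔭₂ with 𝔭₁ ≠ 𝔭₂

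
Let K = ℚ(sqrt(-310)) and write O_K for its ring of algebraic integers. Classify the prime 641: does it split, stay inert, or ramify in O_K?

Since -310 ≢ 1 mod 4, the ring of integers is ℤ[√-310] with discriminant 4·(-310) = -1240.
641 ∤ -1240, so 641 is unramified.
Legendre symbol by Euler's criterion: (-310/641) ≡ (-310)^320 ≡ 640 (mod 641), i.e. (-310/641) = -1.
(-310/641) = -1, so 641 is inert.

remains prime (inert)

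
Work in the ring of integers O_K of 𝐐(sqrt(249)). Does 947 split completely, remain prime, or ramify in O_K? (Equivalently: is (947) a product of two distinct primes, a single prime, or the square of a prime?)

split — (947) = 𝔭₁𝔭₂ with 𝔭₁ ≠ 𝔭₂

249 mod 4 = 1, hence disc K = 249 and O_K = ℤ[(1+√249)/2].
947 ∤ 249, so 947 is unramified.
Legendre symbol by Euler's criterion: (249/947) ≡ 249^473 ≡ 1 (mod 947), i.e. (249/947) = 1.
Legendre symbol 1 ⇒ 947 is split.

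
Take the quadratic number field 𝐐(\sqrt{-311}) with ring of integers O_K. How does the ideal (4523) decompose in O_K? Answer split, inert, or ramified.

splits completely

Since -311 ≡ 1 mod 4, the ring of integers is ℤ[(1+√-311)/2] with discriminant -311.
4523 ∤ -311, so 4523 is unramified.
Legendre symbol by Euler's criterion: (-311/4523) ≡ (-311)^2261 ≡ 1 (mod 4523), i.e. (-311/4523) = 1.
Legendre symbol 1 ⇒ 4523 is split.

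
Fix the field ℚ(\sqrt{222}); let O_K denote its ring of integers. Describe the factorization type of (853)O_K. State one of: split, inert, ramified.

Since 222 ≢ 1 mod 4, the ring of integers is ℤ[√222] with discriminant 4·222 = 888.
Since gcd(853, 888) = 1 the prime 853 does not ramify.
Legendre symbol by Euler's criterion: (222/853) ≡ 222^426 ≡ 1 (mod 853), i.e. (222/853) = 1.
(222/853) = 1, so 853 splits.

splits completely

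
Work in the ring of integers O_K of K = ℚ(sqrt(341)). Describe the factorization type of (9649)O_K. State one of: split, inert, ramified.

d = 341 ≡ 1 (mod 4), so O_K = ℤ[(1+√341)/2] and disc(K) = d = 341.
9649 ∤ 341, so 9649 is unramified.
Legendre symbol by Euler's criterion: (341/9649) ≡ 341^4824 ≡ 9648 (mod 9649), i.e. (341/9649) = -1.
Legendre symbol -1 ⇒ 9649 is inert.

p is inert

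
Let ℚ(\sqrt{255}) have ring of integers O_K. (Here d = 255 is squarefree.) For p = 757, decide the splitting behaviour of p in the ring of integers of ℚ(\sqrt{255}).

p is inert

d = 255 ≡ 3 (mod 4), so O_K = ℤ[√255] and disc(K) = 4d = 1020.
Since gcd(757, 1020) = 1 the prime 757 does not ramify.
Euler's criterion: 255^378 mod 757 = 756. Thus (255|757) = -1.
(255/757) = -1, so 757 is inert.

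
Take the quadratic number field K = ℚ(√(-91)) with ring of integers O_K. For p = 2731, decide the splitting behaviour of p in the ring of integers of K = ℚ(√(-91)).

splits completely

Since -91 ≡ 1 mod 4, the ring of integers is ℤ[(1+√-91)/2] with discriminant -91.
disc(K) = -91 is not divisible by 2731; 2731 is unramified.
Legendre symbol by Euler's criterion: (-91/2731) ≡ (-91)^1365 ≡ 1 (mod 2731), i.e. (-91/2731) = 1.
(-91/2731) = 1, so 2731 splits.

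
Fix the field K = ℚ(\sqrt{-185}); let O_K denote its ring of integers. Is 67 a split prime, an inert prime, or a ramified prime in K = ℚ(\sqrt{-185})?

67 splits in O_K

Since -185 ≢ 1 mod 4, the ring of integers is ℤ[√-185] with discriminant 4·(-185) = -740.
Since gcd(67, -740) = 1 the prime 67 does not ramify.
Legendre symbol by Euler's criterion: (-185/67) ≡ (-185)^33 ≡ 1 (mod 67), i.e. (-185/67) = 1.
Legendre symbol 1 ⇒ 67 is split.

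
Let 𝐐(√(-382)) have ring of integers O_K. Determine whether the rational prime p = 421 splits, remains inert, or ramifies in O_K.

d = -382 ≡ 2 (mod 4), so O_K = ℤ[√-382] and disc(K) = 4d = -1528.
disc(K) = -1528 is not divisible by 421; 421 is unramified.
(-382/421) = 39^210 mod 421 = 420, giving Legendre symbol -1.
(-382/421) = -1, so 421 is inert.

inert — (421) stays prime in O_K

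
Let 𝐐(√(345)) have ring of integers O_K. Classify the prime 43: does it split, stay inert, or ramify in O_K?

splits completely

d = 345 ≡ 1 (mod 4), so O_K = ℤ[(1+√345)/2] and disc(K) = d = 345.
43 ∤ 345, so 43 is unramified.
(345/43) = 1^21 mod 43 = 1, giving Legendre symbol 1.
d is a quadratic residue mod p, hence 43 splits in O_K.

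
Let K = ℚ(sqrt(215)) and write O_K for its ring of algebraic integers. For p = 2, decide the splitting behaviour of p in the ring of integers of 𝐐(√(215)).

ramifies in O_K

Since 215 ≢ 1 mod 4, the ring of integers is ℤ[√215] with discriminant 4·215 = 860.
2 divides disc(K) = 860, so 2 ramifies.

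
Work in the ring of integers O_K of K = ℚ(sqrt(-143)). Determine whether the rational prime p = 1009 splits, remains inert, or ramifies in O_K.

1009 splits in O_K

-143 mod 4 = 1, hence disc K = -143 and O_K = ℤ[(1+√-143)/2].
Since gcd(1009, -143) = 1 the prime 1009 does not ramify.
(-143/1009) = 866^504 mod 1009 = 1, giving Legendre symbol 1.
Legendre symbol 1 ⇒ 1009 is split.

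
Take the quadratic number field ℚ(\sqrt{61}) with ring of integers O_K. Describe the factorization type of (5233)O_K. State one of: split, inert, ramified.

61 mod 4 = 1, hence disc K = 61 and O_K = ℤ[(1+√61)/2].
5233 ∤ 61, so 5233 is unramified.
Legendre symbol by Euler's criterion: (61/5233) ≡ 61^2616 ≡ 1 (mod 5233), i.e. (61/5233) = 1.
Legendre symbol 1 ⇒ 5233 is split.

split — (5233) = 𝔭₁𝔭₂ with 𝔭₁ ≠ 𝔭₂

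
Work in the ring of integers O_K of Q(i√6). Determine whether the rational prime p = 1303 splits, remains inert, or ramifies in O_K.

p splits

Since -6 ≢ 1 mod 4, the ring of integers is ℤ[√-6] with discriminant 4·(-6) = -24.
1303 ∤ -24, so 1303 is unramified.
(-6/1303) = 1297^651 mod 1303 = 1, giving Legendre symbol 1.
d is a quadratic residue mod p, hence 1303 splits in O_K.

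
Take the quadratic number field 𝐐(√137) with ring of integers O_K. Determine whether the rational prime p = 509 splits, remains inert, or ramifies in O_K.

d = 137 ≡ 1 (mod 4), so O_K = ℤ[(1+√137)/2] and disc(K) = d = 137.
Since gcd(509, 137) = 1 the prime 509 does not ramify.
Compute (137/509) via Euler: 137^((509-1)/2) mod 509 = 1, so (137/509) = 1.
d is a quadratic residue mod p, hence 509 splits in O_K.

split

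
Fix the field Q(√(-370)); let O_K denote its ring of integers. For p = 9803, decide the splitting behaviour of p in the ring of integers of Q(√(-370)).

9803 splits in O_K

d = -370 ≡ 2 (mod 4), so O_K = ℤ[√-370] and disc(K) = 4d = -1480.
9803 ∤ -1480, so 9803 is unramified.
Euler's criterion: (-370)^4901 mod 9803 = 1. Thus (-370|9803) = 1.
d is a quadratic residue mod p, hence 9803 splits in O_K.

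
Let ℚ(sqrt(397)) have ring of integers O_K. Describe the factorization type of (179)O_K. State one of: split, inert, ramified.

d = 397 ≡ 1 (mod 4), so O_K = ℤ[(1+√397)/2] and disc(K) = d = 397.
disc(K) = 397 is not divisible by 179; 179 is unramified.
Legendre symbol by Euler's criterion: (397/179) ≡ 397^89 ≡ 1 (mod 179), i.e. (397/179) = 1.
d is a quadratic residue mod p, hence 179 splits in O_K.

179 splits in O_K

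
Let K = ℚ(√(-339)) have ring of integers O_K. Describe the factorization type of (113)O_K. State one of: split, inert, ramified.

-339 mod 4 = 1, hence disc K = -339 and O_K = ℤ[(1+√-339)/2].
Ramification test: 113 | -339. The prime 113 ramifies in K.

ramified — (113) = 𝔭²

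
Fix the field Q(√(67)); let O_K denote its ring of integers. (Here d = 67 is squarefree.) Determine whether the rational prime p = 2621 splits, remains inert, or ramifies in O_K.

inert — (2621) stays prime in O_K

Since 67 ≢ 1 mod 4, the ring of integers is ℤ[√67] with discriminant 4·67 = 268.
2621 ∤ 268, so 2621 is unramified.
Legendre symbol by Euler's criterion: (67/2621) ≡ 67^1310 ≡ 2620 (mod 2621), i.e. (67/2621) = -1.
Legendre symbol -1 ⇒ 2621 is inert.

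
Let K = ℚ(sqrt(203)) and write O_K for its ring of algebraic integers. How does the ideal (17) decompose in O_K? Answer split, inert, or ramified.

split — (17) = 𝔭₁𝔭₂ with 𝔭₁ ≠ 𝔭₂

Since 203 ≢ 1 mod 4, the ring of integers is ℤ[√203] with discriminant 4·203 = 812.
disc(K) = 812 is not divisible by 17; 17 is unramified.
Legendre symbol by Euler's criterion: (203/17) ≡ 203^8 ≡ 1 (mod 17), i.e. (203/17) = 1.
d is a quadratic residue mod p, hence 17 splits in O_K.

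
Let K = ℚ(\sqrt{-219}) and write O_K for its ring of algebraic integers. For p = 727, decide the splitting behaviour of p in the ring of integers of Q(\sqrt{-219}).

split — (727) = 𝔭₁𝔭₂ with 𝔭₁ ≠ 𝔭₂

Since -219 ≡ 1 mod 4, the ring of integers is ℤ[(1+√-219)/2] with discriminant -219.
727 ∤ -219, so 727 is unramified.
(-219/727) = 508^363 mod 727 = 1, giving Legendre symbol 1.
(-219/727) = 1, so 727 splits.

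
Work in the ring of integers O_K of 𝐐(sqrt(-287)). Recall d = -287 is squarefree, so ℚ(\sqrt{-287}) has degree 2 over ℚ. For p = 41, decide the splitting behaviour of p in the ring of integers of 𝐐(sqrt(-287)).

ramified — (41) = 𝔭²

d = -287 ≡ 1 (mod 4), so O_K = ℤ[(1+√-287)/2] and disc(K) = d = -287.
Ramification test: 41 | -287. The prime 41 ramifies in K.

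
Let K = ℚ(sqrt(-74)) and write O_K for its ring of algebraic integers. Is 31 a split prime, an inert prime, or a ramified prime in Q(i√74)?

splits completely

Since -74 ≢ 1 mod 4, the ring of integers is ℤ[√-74] with discriminant 4·(-74) = -296.
disc(K) = -296 is not divisible by 31; 31 is unramified.
Euler's criterion: (-74)^15 mod 31 = 1. Thus (-74|31) = 1.
(-74/31) = 1, so 31 splits.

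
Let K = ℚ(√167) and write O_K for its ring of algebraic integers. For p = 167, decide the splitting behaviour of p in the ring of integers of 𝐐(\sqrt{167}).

ramified

Since 167 ≢ 1 mod 4, the ring of integers is ℤ[√167] with discriminant 4·167 = 668.
167 divides disc(K) = 668, so 167 ramifies.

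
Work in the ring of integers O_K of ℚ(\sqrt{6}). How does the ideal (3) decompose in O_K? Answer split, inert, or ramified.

6 mod 4 = 2, hence disc K = 4·6 = 24 and O_K = ℤ[√6].
disc(K) = 24 = 3·8, so p = 3 is ramified.

3 is ramified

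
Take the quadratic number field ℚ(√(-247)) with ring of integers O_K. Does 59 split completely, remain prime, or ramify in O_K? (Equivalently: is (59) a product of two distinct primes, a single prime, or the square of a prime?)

p splits

-247 mod 4 = 1, hence disc K = -247 and O_K = ℤ[(1+√-247)/2].
Since gcd(59, -247) = 1 the prime 59 does not ramify.
Legendre symbol by Euler's criterion: (-247/59) ≡ (-247)^29 ≡ 1 (mod 59), i.e. (-247/59) = 1.
(-247/59) = 1, so 59 splits.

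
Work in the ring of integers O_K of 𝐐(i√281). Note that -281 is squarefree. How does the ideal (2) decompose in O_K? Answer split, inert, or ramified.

ramifies in O_K

d = -281 ≡ 3 (mod 4), so O_K = ℤ[√-281] and disc(K) = 4d = -1124.
Ramification test: 2 | -1124. The prime 2 ramifies in K.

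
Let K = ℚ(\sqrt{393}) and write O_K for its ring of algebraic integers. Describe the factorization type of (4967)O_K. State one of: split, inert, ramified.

split

393 mod 4 = 1, hence disc K = 393 and O_K = ℤ[(1+√393)/2].
Since gcd(4967, 393) = 1 the prime 4967 does not ramify.
Euler's criterion: 393^2483 mod 4967 = 1. Thus (393|4967) = 1.
(393/4967) = 1, so 4967 splits.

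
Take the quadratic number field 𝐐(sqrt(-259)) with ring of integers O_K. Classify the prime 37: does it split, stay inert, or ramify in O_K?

-259 mod 4 = 1, hence disc K = -259 and O_K = ℤ[(1+√-259)/2].
disc(K) = -259 = 37·(-7), so p = 37 is ramified.

p ramifies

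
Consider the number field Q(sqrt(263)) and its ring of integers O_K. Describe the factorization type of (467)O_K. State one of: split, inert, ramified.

263 mod 4 = 3, hence disc K = 4·263 = 1052 and O_K = ℤ[√263].
disc(K) = 1052 is not divisible by 467; 467 is unramified.
Compute (263/467) via Euler: 263^((467-1)/2) mod 467 = 466, so (263/467) = -1.
Legendre symbol -1 ⇒ 467 is inert.

remains prime (inert)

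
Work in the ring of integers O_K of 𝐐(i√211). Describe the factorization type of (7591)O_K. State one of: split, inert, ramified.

7591 remains inert

d = -211 ≡ 1 (mod 4), so O_K = ℤ[(1+√-211)/2] and disc(K) = d = -211.
disc(K) = -211 is not divisible by 7591; 7591 is unramified.
Compute (-211/7591) via Euler: 7380^((7591-1)/2) mod 7591 = 7590, so (-211/7591) = -1.
(-211/7591) = -1, so 7591 is inert.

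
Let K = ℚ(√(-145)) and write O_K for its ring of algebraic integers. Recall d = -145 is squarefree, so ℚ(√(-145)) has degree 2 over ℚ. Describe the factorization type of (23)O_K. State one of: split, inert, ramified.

Since -145 ≢ 1 mod 4, the ring of integers is ℤ[√-145] with discriminant 4·(-145) = -580.
23 ∤ -580, so 23 is unramified.
Euler's criterion: (-145)^11 mod 23 = 1. Thus (-145|23) = 1.
(-145/23) = 1, so 23 splits.

23 splits in O_K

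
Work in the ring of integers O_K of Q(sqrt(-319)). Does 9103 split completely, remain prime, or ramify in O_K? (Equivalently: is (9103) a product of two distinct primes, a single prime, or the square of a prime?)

splits completely

Since -319 ≡ 1 mod 4, the ring of integers is ℤ[(1+√-319)/2] with discriminant -319.
disc(K) = -319 is not divisible by 9103; 9103 is unramified.
Euler's criterion: (-319)^4551 mod 9103 = 1. Thus (-319|9103) = 1.
d is a quadratic residue mod p, hence 9103 splits in O_K.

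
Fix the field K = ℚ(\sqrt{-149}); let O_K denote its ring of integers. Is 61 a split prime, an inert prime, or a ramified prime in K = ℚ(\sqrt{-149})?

split

d = -149 ≡ 3 (mod 4), so O_K = ℤ[√-149] and disc(K) = 4d = -596.
61 ∤ -596, so 61 is unramified.
Euler's criterion: (-149)^30 mod 61 = 1. Thus (-149|61) = 1.
(-149/61) = 1, so 61 splits.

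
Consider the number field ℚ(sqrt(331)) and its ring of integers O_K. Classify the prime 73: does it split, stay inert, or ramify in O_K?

Since 331 ≢ 1 mod 4, the ring of integers is ℤ[√331] with discriminant 4·331 = 1324.
73 ∤ 1324, so 73 is unramified.
(331/73) = 39^36 mod 73 = 72, giving Legendre symbol -1.
Legendre symbol -1 ⇒ 73 is inert.

73 remains inert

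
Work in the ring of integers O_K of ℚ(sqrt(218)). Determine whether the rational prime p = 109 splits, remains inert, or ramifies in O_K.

d = 218 ≡ 2 (mod 4), so O_K = ℤ[√218] and disc(K) = 4d = 872.
109 divides disc(K) = 872, so 109 ramifies.

ramifies in O_K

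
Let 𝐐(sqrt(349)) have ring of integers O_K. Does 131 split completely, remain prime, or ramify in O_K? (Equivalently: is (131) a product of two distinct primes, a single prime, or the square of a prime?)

inert — (131) stays prime in O_K

Since 349 ≡ 1 mod 4, the ring of integers is ℤ[(1+√349)/2] with discriminant 349.
disc(K) = 349 is not divisible by 131; 131 is unramified.
Compute (349/131) via Euler: 87^((131-1)/2) mod 131 = 130, so (349/131) = -1.
Legendre symbol -1 ⇒ 131 is inert.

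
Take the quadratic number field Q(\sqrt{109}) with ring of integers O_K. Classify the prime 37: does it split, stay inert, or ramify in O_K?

37 remains inert

109 mod 4 = 1, hence disc K = 109 and O_K = ℤ[(1+√109)/2].
37 ∤ 109, so 37 is unramified.
(109/37) = 35^18 mod 37 = 36, giving Legendre symbol -1.
d is a non-residue mod p, hence 37 remains inert in O_K.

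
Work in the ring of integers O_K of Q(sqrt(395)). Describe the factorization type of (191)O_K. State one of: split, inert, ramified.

191 splits in O_K

d = 395 ≡ 3 (mod 4), so O_K = ℤ[√395] and disc(K) = 4d = 1580.
Since gcd(191, 1580) = 1 the prime 191 does not ramify.
Legendre symbol by Euler's criterion: (395/191) ≡ 395^95 ≡ 1 (mod 191), i.e. (395/191) = 1.
(395/191) = 1, so 191 splits.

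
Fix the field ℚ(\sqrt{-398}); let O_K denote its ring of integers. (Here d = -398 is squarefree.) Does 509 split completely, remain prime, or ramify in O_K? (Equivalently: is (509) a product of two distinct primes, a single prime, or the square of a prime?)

Since -398 ≢ 1 mod 4, the ring of integers is ℤ[√-398] with discriminant 4·(-398) = -1592.
Since gcd(509, -1592) = 1 the prime 509 does not ramify.
(-398/509) = 111^254 mod 509 = 508, giving Legendre symbol -1.
(-398/509) = -1, so 509 is inert.

remains prime (inert)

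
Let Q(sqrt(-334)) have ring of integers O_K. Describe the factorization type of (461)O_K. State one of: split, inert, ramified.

-334 mod 4 = 2, hence disc K = 4·(-334) = -1336 and O_K = ℤ[√-334].
Since gcd(461, -1336) = 1 the prime 461 does not ramify.
Compute (-334/461) via Euler: 127^((461-1)/2) mod 461 = 460, so (-334/461) = -1.
(-334/461) = -1, so 461 is inert.

p is inert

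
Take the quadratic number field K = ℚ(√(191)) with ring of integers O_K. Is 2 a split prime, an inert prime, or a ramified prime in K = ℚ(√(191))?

p ramifies

d = 191 ≡ 3 (mod 4), so O_K = ℤ[√191] and disc(K) = 4d = 764.
disc(K) = 764 = 2·382, so p = 2 is ramified.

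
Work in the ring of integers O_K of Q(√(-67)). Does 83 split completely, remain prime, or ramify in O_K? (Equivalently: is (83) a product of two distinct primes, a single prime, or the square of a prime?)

splits completely

Since -67 ≡ 1 mod 4, the ring of integers is ℤ[(1+√-67)/2] with discriminant -67.
83 ∤ -67, so 83 is unramified.
Compute (-67/83) via Euler: 16^((83-1)/2) mod 83 = 1, so (-67/83) = 1.
Legendre symbol 1 ⇒ 83 is split.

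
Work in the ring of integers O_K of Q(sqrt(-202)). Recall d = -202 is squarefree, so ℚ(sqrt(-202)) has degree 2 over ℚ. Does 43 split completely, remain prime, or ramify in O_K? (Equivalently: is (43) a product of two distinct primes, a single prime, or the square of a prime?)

43 splits in O_K

d = -202 ≡ 2 (mod 4), so O_K = ℤ[√-202] and disc(K) = 4d = -808.
43 ∤ -808, so 43 is unramified.
Legendre symbol by Euler's criterion: (-202/43) ≡ (-202)^21 ≡ 1 (mod 43), i.e. (-202/43) = 1.
Legendre symbol 1 ⇒ 43 is split.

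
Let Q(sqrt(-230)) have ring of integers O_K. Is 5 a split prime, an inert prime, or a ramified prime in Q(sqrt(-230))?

p ramifies

Since -230 ≢ 1 mod 4, the ring of integers is ℤ[√-230] with discriminant 4·(-230) = -920.
disc(K) = -920 = 5·(-184), so p = 5 is ramified.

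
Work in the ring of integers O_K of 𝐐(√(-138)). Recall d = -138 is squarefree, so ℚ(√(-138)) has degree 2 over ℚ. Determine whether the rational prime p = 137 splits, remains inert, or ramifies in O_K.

-138 mod 4 = 2, hence disc K = 4·(-138) = -552 and O_K = ℤ[√-138].
disc(K) = -552 is not divisible by 137; 137 is unramified.
Compute (-138/137) via Euler: 136^((137-1)/2) mod 137 = 1, so (-138/137) = 1.
(-138/137) = 1, so 137 splits.

split — (137) = 𝔭₁𝔭₂ with 𝔭₁ ≠ 𝔭₂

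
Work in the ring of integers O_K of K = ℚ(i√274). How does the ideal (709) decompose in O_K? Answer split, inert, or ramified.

Since -274 ≢ 1 mod 4, the ring of integers is ℤ[√-274] with discriminant 4·(-274) = -1096.
disc(K) = -1096 is not divisible by 709; 709 is unramified.
(-274/709) = 435^354 mod 709 = 1, giving Legendre symbol 1.
d is a quadratic residue mod p, hence 709 splits in O_K.

709 splits in O_K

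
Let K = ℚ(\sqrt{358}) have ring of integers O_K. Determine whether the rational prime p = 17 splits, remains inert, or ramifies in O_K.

d = 358 ≡ 2 (mod 4), so O_K = ℤ[√358] and disc(K) = 4d = 1432.
17 ∤ 1432, so 17 is unramified.
Compute (358/17) via Euler: 1^((17-1)/2) mod 17 = 1, so (358/17) = 1.
(358/17) = 1, so 17 splits.

split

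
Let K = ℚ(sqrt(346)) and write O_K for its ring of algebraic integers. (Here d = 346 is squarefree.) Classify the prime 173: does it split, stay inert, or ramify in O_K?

Since 346 ≢ 1 mod 4, the ring of integers is ℤ[√346] with discriminant 4·346 = 1384.
disc(K) = 1384 = 173·8, so p = 173 is ramified.

173 is ramified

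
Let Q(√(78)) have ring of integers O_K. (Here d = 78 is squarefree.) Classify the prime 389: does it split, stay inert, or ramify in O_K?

Since 78 ≢ 1 mod 4, the ring of integers is ℤ[√78] with discriminant 4·78 = 312.
389 ∤ 312, so 389 is unramified.
(78/389) = 78^194 mod 389 = 1, giving Legendre symbol 1.
(78/389) = 1, so 389 splits.

split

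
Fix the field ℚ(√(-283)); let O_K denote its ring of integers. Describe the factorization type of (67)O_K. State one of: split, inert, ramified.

d = -283 ≡ 1 (mod 4), so O_K = ℤ[(1+√-283)/2] and disc(K) = d = -283.
Since gcd(67, -283) = 1 the prime 67 does not ramify.
Euler's criterion: (-283)^33 mod 67 = 66. Thus (-283|67) = -1.
Legendre symbol -1 ⇒ 67 is inert.

inert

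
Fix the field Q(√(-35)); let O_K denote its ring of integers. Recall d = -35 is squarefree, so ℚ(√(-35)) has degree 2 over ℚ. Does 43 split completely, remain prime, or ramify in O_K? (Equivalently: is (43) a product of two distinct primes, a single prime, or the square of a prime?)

inert — (43) stays prime in O_K

-35 mod 4 = 1, hence disc K = -35 and O_K = ℤ[(1+√-35)/2].
43 ∤ -35, so 43 is unramified.
Compute (-35/43) via Euler: 8^((43-1)/2) mod 43 = 42, so (-35/43) = -1.
Legendre symbol -1 ⇒ 43 is inert.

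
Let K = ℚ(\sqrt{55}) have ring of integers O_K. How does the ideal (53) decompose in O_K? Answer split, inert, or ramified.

d = 55 ≡ 3 (mod 4), so O_K = ℤ[√55] and disc(K) = 4d = 220.
53 ∤ 220, so 53 is unramified.
Legendre symbol by Euler's criterion: (55/53) ≡ 55^26 ≡ 52 (mod 53), i.e. (55/53) = -1.
(55/53) = -1, so 53 is inert.

p is inert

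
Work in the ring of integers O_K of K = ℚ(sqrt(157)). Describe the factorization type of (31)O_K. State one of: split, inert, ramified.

split

157 mod 4 = 1, hence disc K = 157 and O_K = ℤ[(1+√157)/2].
31 ∤ 157, so 31 is unramified.
Compute (157/31) via Euler: 2^((31-1)/2) mod 31 = 1, so (157/31) = 1.
Legendre symbol 1 ⇒ 31 is split.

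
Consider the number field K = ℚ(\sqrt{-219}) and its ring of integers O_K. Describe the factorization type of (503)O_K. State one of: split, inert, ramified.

d = -219 ≡ 1 (mod 4), so O_K = ℤ[(1+√-219)/2] and disc(K) = d = -219.
Since gcd(503, -219) = 1 the prime 503 does not ramify.
Legendre symbol by Euler's criterion: (-219/503) ≡ (-219)^251 ≡ 502 (mod 503), i.e. (-219/503) = -1.
d is a non-residue mod p, hence 503 remains inert in O_K.

p is inert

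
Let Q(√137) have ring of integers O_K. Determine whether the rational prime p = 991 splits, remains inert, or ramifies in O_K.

p splits

d = 137 ≡ 1 (mod 4), so O_K = ℤ[(1+√137)/2] and disc(K) = d = 137.
Since gcd(991, 137) = 1 the prime 991 does not ramify.
Compute (137/991) via Euler: 137^((991-1)/2) mod 991 = 1, so (137/991) = 1.
d is a quadratic residue mod p, hence 991 splits in O_K.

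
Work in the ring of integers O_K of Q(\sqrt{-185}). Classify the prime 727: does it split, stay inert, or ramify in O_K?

p is inert

Since -185 ≢ 1 mod 4, the ring of integers is ℤ[√-185] with discriminant 4·(-185) = -740.
Since gcd(727, -740) = 1 the prime 727 does not ramify.
(-185/727) = 542^363 mod 727 = 726, giving Legendre symbol -1.
(-185/727) = -1, so 727 is inert.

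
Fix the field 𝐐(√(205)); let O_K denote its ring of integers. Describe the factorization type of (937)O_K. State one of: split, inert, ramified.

d = 205 ≡ 1 (mod 4), so O_K = ℤ[(1+√205)/2] and disc(K) = d = 205.
Since gcd(937, 205) = 1 the prime 937 does not ramify.
(205/937) = 205^468 mod 937 = 1, giving Legendre symbol 1.
Legendre symbol 1 ⇒ 937 is split.

split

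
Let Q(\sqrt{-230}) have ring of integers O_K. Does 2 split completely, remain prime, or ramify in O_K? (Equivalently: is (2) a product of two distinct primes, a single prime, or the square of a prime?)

d = -230 ≡ 2 (mod 4), so O_K = ℤ[√-230] and disc(K) = 4d = -920.
2 divides disc(K) = -920, so 2 ramifies.

ramified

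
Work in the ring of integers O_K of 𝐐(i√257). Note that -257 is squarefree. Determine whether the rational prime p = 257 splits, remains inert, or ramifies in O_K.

ramified — (257) = 𝔭²

-257 mod 4 = 3, hence disc K = 4·(-257) = -1028 and O_K = ℤ[√-257].
disc(K) = -1028 = 257·(-4), so p = 257 is ramified.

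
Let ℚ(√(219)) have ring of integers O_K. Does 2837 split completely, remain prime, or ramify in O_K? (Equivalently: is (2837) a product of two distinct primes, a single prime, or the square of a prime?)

219 mod 4 = 3, hence disc K = 4·219 = 876 and O_K = ℤ[√219].
2837 ∤ 876, so 2837 is unramified.
Compute (219/2837) via Euler: 219^((2837-1)/2) mod 2837 = 1, so (219/2837) = 1.
Legendre symbol 1 ⇒ 2837 is split.

2837 splits in O_K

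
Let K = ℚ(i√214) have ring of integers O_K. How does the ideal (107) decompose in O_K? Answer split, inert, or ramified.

107 is ramified

Since -214 ≢ 1 mod 4, the ring of integers is ℤ[√-214] with discriminant 4·(-214) = -856.
107 divides disc(K) = -856, so 107 ramifies.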